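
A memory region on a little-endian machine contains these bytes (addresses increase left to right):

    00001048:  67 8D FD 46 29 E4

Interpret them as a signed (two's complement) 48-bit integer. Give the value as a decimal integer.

-30609040896665

Little-endian stores the least-significant byte at the lowest address.
Reassemble most-significant byte first: E4 29 46 FD 8D 67 → 0xE42946FD8D67.
Top bit is set, so as a signed 48-bit value this is 0xE42946FD8D67 − 2^48 = -30609040896665.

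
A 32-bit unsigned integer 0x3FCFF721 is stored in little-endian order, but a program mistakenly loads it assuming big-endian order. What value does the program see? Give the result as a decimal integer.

Stored little-endian, the bytes at ascending addresses are 21 F7 CF 3F.
Read back as big-endian, the last byte is least significant, giving 0x21F7CF3F.
0x21F7CF3F = 569888575.

569888575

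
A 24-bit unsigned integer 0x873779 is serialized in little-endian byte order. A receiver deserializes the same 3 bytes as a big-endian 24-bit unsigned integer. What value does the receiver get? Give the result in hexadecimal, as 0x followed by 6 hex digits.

0x793787

Stored little-endian, the bytes at ascending addresses are 79 37 87.
Read back as big-endian, the last byte is least significant, giving 0x793787.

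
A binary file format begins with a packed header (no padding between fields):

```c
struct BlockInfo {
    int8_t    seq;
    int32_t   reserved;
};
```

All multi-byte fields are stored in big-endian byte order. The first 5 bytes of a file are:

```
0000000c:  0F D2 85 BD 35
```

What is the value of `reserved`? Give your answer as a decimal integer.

`reserved` follows `seq` (1 byte), so it starts at byte offset 1 and occupies 4 bytes.
Bytes at offsets 1..4: D2 85 BD 35.
In big-endian order the high byte comes first in memory.
The bytes are already most-significant first: 0xD285BD35.
Top bit is set, so as a signed 32-bit value this is 0xD285BD35 − 2^32 = -762987211.

-762987211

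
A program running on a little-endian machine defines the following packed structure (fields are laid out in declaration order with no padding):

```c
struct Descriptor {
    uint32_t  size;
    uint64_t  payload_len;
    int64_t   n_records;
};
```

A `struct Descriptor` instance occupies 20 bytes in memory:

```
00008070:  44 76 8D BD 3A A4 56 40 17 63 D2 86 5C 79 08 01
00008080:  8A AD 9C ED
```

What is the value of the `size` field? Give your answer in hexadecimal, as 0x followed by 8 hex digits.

0xBD8D7644

`size` is the first field, at byte offset 0, occupying 4 bytes.
Bytes at offsets 0..3: 44 76 8D BD.
Little-endian: lowest address holds the least-significant byte.
Reassemble most-significant byte first: BD 8D 76 44 → 0xBD8D7644.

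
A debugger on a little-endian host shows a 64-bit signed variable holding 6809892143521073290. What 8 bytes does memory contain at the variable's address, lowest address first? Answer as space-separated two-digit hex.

6809892143521073290 in hexadecimal, padded to 64 bits, is 0x5E8198D2FD4C088A.
Split into bytes (most-significant first): 5E 81 98 D2 FD 4C 08 8A.
Little-endian stores the least-significant byte at the lowest address.
So at ascending addresses the bytes are 8A 08 4C FD D2 98 81 5E.

8A 08 4C FD D2 98 81 5E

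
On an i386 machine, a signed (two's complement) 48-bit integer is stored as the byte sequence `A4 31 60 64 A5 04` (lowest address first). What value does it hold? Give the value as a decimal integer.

Little-endian: lowest address holds the least-significant byte.
Reassemble most-significant byte first: 04 A5 64 60 31 A4 → 0x04A5646031A4.
0x04A5646031A4 = 5108400140708.

5108400140708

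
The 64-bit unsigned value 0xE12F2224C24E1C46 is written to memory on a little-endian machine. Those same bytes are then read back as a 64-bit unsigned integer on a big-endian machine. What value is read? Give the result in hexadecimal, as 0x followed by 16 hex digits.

0x461C4EC224222FE1

Stored little-endian, the bytes at ascending addresses are 46 1C 4E C2 24 22 2F E1.
Read back as big-endian, the last byte is least significant, giving 0x461C4EC224222FE1.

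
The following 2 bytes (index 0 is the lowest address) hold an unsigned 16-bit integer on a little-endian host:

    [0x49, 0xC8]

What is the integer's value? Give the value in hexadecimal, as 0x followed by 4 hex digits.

In little-endian order the low byte comes first in memory.
Reassemble most-significant byte first: C8 49 → 0xC849.

0xC849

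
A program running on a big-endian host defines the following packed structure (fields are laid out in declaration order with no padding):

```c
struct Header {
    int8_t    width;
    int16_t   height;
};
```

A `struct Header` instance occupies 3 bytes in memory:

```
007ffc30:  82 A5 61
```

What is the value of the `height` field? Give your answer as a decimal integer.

-23199

`height` follows `width` (1 byte), so it starts at byte offset 1 and occupies 2 bytes.
Bytes at offsets 1..2: A5 61.
Big-endian stores the most-significant byte at the lowest address.
The bytes are already most-significant first: 0xA561.
Top bit is set, so as a signed 16-bit value this is 0xA561 − 2^16 = -23199.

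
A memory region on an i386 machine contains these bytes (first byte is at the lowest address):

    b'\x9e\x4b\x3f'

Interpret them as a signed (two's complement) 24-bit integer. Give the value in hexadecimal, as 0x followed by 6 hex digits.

0x3F4B9E

Little-endian: lowest address holds the least-significant byte.
Reassemble most-significant byte first: 3F 4B 9E → 0x3F4B9E.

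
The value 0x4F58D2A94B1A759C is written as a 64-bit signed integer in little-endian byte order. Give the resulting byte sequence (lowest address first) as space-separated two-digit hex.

Split into bytes (most-significant first): 4F 58 D2 A9 4B 1A 75 9C.
Little-endian stores the least-significant byte at the lowest address.
So at ascending addresses the bytes are 9C 75 1A 4B A9 D2 58 4F.

9C 75 1A 4B A9 D2 58 4F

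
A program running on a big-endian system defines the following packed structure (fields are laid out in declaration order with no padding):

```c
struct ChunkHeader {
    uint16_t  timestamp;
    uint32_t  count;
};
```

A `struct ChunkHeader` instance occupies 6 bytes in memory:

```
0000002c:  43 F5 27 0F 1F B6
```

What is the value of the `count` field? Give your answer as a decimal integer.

`count` follows `timestamp` (2 bytes), so it starts at byte offset 2 and occupies 4 bytes.
Bytes at offsets 2..5: 27 0F 1F B6.
In big-endian order the high byte comes first in memory.
The bytes are already most-significant first: 0x270F1FB6.
0x270F1FB6 = 655302582.

655302582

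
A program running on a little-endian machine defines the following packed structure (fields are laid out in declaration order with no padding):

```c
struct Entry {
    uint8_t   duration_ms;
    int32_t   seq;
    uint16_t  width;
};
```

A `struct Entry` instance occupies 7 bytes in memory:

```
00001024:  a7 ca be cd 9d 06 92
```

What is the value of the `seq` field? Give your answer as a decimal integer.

`seq` follows `duration_ms` (1 byte), so it starts at byte offset 1 and occupies 4 bytes.
Bytes at offsets 1..4: CA BE CD 9D.
Little-endian stores the least-significant byte at the lowest address.
Reassemble most-significant byte first: 9D CD BE CA → 0x9DCDBECA.
Top bit is set, so as a signed 32-bit value this is 0x9DCDBECA − 2^32 = -1647460662.

-1647460662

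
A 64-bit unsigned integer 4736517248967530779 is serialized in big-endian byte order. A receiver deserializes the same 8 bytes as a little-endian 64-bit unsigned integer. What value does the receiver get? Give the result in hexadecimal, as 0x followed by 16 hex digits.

0x1B5938C1577DBB41

4736517248967530779 in 64-bit hexadecimal is 0x41BB7D57C138591B.
Stored big-endian, the bytes at ascending addresses are 41 BB 7D 57 C1 38 59 1B.
Read back as little-endian, the first byte is least significant, giving 0x1B5938C1577DBB41.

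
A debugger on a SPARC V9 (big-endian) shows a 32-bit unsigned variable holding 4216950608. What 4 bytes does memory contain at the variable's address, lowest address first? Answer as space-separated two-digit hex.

FB 59 8F 50

4216950608 in hexadecimal, padded to 32 bits, is 0xFB598F50.
Split into bytes (most-significant first): FB 59 8F 50.
Big-endian stores the most-significant byte at the lowest address.
So the memory order matches the most-significant-first order: FB 59 8F 50.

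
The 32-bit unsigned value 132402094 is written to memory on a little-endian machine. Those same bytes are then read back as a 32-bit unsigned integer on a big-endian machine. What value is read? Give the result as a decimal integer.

2924209159

132402094 in 32-bit hexadecimal is 0x07E44BAE.
Stored little-endian, the bytes at ascending addresses are AE 4B E4 07.
Read back as big-endian, the last byte is least significant, giving 0xAE4BE407.
0xAE4BE407 = 2924209159.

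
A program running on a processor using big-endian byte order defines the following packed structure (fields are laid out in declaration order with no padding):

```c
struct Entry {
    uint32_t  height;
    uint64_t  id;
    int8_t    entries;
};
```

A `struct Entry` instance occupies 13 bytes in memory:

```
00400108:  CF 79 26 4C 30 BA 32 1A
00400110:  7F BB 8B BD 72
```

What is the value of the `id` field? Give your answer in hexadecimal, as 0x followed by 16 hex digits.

`id` follows `height` (4 bytes), so it starts at byte offset 4 and occupies 8 bytes.
Bytes at offsets 4..11: 30 BA 32 1A 7F BB 8B BD.
In big-endian order the high byte comes first in memory.
The bytes are already most-significant first: 0x30BA321A7FBB8BBD.

0x30BA321A7FBB8BBD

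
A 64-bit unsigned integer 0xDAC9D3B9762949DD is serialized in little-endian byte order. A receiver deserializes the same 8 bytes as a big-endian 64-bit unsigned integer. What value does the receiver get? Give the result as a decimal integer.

Stored little-endian, the bytes at ascending addresses are DD 49 29 76 B9 D3 C9 DA.
Read back as big-endian, the last byte is least significant, giving 0xDD492976B9D3C9DA.
0xDD492976B9D3C9DA = 15945321545582496218.

15945321545582496218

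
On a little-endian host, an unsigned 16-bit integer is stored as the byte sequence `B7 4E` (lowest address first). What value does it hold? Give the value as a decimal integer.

In little-endian order the low byte comes first in memory.
Reassemble most-significant byte first: 4E B7 → 0x4EB7.
0x4EB7 = 20151.

20151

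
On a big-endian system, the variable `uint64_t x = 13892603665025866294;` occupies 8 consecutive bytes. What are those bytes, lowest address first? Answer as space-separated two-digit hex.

13892603665025866294 in hexadecimal, padded to 64 bits, is 0xC0CC716D5B281A36.
Split into bytes (most-significant first): C0 CC 71 6D 5B 28 1A 36.
Big-endian: lowest address holds the most-significant byte.
So the memory order matches the most-significant-first order: C0 CC 71 6D 5B 28 1A 36.

C0 CC 71 6D 5B 28 1A 36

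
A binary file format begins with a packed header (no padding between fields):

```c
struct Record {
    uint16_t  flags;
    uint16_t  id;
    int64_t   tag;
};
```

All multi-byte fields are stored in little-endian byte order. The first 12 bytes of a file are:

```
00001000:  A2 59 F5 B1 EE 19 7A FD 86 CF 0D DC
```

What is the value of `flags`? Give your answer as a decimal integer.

22946

`flags` is the first field, at byte offset 0, occupying 2 bytes.
Bytes at offsets 0..1: A2 59.
Little-endian: lowest address holds the least-significant byte.
Reassemble most-significant byte first: 59 A2 → 0x59A2.
0x59A2 = 22946.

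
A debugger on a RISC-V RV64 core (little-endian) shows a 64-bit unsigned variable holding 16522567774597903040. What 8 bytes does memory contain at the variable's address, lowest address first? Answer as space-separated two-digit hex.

C0 72 39 C6 D9 F3 4B E5

16522567774597903040 in hexadecimal, padded to 64 bits, is 0xE54BF3D9C63972C0.
Split into bytes (most-significant first): E5 4B F3 D9 C6 39 72 C0.
In little-endian order the low byte comes first in memory.
So at ascending addresses the bytes are C0 72 39 C6 D9 F3 4B E5.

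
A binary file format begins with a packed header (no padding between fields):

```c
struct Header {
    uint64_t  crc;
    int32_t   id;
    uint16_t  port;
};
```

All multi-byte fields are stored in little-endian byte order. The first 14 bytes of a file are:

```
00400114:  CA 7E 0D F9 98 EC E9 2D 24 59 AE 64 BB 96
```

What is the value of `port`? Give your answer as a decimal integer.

`port` follows `crc` (8 B), `id` (4 B), so it starts at offset 8 + 4 = 12 and occupies 2 bytes.
Bytes at offsets 12..13: BB 96.
In little-endian order the low byte comes first in memory.
Reassemble most-significant byte first: 96 BB → 0x96BB.
0x96BB = 38587.

38587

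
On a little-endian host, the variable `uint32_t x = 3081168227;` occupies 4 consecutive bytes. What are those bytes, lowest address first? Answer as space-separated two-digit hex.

3081168227 in hexadecimal, padded to 32 bits, is 0xB7A6E563.
Split into bytes (most-significant first): B7 A6 E5 63.
In little-endian order the low byte comes first in memory.
So at ascending addresses the bytes are 63 E5 A6 B7.

63 E5 A6 B7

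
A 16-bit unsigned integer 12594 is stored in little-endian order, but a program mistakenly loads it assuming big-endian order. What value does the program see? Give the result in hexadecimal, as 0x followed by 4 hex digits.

0x3231

12594 in 16-bit hexadecimal is 0x3132.
Stored little-endian, the bytes at ascending addresses are 32 31.
Read back as big-endian, the last byte is least significant, giving 0x3231.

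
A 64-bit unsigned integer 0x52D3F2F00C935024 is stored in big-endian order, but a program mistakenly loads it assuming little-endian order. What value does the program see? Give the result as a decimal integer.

Stored big-endian, the bytes at ascending addresses are 52 D3 F2 F0 0C 93 50 24.
Read back as little-endian, the first byte is least significant, giving 0x2450930CF0F2D352.
0x2450930CF0F2D352 = 2616753067293594450.

2616753067293594450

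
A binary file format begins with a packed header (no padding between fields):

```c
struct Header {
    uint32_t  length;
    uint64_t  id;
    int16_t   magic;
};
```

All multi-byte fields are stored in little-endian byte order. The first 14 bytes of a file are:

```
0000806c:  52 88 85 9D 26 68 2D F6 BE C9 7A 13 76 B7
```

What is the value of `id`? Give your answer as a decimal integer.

`id` follows `length` (4 bytes), so it starts at byte offset 4 and occupies 8 bytes.
Bytes at offsets 4..11: 26 68 2D F6 BE C9 7A 13.
In little-endian order the low byte comes first in memory.
Reassemble most-significant byte first: 13 7A C9 BE F6 2D 68 26 → 0x137AC9BEF62D6826.
0x137AC9BEF62D6826 = 1403656055890470950.

1403656055890470950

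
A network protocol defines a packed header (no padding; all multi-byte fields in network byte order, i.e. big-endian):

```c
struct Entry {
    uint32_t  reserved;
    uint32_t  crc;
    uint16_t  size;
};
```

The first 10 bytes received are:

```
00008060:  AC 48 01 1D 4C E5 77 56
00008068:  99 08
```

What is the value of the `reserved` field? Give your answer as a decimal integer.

`reserved` is the first field, at byte offset 0, occupying 4 bytes.
Bytes at offsets 0..3: AC 48 01 1D.
In big-endian order the high byte comes first in memory.
The bytes are already most-significant first: 0xAC48011D.
0xAC48011D = 2890400029.

2890400029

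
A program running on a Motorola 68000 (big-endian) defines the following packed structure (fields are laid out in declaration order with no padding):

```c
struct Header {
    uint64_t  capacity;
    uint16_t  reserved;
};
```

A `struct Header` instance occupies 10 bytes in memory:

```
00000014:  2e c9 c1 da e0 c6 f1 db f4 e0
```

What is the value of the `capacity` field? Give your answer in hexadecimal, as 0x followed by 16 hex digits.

`capacity` is the first field, at byte offset 0, occupying 8 bytes.
Bytes at offsets 0..7: 2E C9 C1 DA E0 C6 F1 DB.
Big-endian stores the most-significant byte at the lowest address.
The bytes are already most-significant first: 0x2EC9C1DAE0C6F1DB.

0x2EC9C1DAE0C6F1DB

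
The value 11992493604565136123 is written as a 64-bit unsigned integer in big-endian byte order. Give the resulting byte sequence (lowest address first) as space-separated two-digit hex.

11992493604565136123 in hexadecimal, padded to 64 bits, is 0xA66DE564F73FB2FB.
Split into bytes (most-significant first): A6 6D E5 64 F7 3F B2 FB.
Big-endian stores the most-significant byte at the lowest address.
So the memory order matches the most-significant-first order: A6 6D E5 64 F7 3F B2 FB.

A6 6D E5 64 F7 3F B2 FB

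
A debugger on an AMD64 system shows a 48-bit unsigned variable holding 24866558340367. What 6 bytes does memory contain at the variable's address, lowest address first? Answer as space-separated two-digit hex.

24866558340367 in hexadecimal, padded to 48 bits, is 0x169DB2606D0F.
Split into bytes (most-significant first): 16 9D B2 60 6D 0F.
Little-endian stores the least-significant byte at the lowest address.
So at ascending addresses the bytes are 0F 6D 60 B2 9D 16.

0F 6D 60 B2 9D 16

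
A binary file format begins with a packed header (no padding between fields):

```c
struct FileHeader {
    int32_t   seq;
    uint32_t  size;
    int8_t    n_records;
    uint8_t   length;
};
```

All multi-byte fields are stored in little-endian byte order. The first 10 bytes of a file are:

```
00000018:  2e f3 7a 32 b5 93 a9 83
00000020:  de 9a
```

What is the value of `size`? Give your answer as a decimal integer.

`size` follows `seq` (4 bytes), so it starts at byte offset 4 and occupies 4 bytes.
Bytes at offsets 4..7: B5 93 A9 83.
Little-endian stores the least-significant byte at the lowest address.
Reassemble most-significant byte first: 83 A9 93 B5 → 0x83A993B5.
0x83A993B5 = 2208928693.

2208928693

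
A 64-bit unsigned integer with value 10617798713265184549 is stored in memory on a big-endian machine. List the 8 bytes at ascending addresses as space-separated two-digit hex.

93 59 FF AC 98 C5 5F 25

10617798713265184549 in hexadecimal, padded to 64 bits, is 0x9359FFAC98C55F25.
Split into bytes (most-significant first): 93 59 FF AC 98 C5 5F 25.
Big-endian stores the most-significant byte at the lowest address.
So the memory order matches the most-significant-first order: 93 59 FF AC 98 C5 5F 25.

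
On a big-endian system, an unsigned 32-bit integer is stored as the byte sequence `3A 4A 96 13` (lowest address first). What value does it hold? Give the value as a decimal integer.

In big-endian order the high byte comes first in memory.
The bytes are already most-significant first: 0x3A4A9613.
0x3A4A9613 = 977966611.

977966611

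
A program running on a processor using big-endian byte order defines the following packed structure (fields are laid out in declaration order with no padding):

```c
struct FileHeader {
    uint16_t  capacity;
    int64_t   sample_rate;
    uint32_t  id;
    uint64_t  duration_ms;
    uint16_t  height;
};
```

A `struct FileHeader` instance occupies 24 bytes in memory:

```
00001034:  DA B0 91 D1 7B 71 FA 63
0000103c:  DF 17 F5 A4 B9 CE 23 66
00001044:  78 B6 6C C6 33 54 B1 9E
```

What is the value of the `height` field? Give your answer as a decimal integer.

`height` follows `capacity` (2 B), `sample_rate` (8 B), `id` (4 B), `duration_ms` (8 B), so it starts at offset 2 + 8 + 4 + 8 = 22 and occupies 2 bytes.
Bytes at offsets 22..23: B1 9E.
Big-endian stores the most-significant byte at the lowest address.
The bytes are already most-significant first: 0xB19E.
0xB19E = 45470.

45470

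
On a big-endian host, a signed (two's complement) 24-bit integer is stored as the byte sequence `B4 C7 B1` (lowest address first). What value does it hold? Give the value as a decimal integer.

In big-endian order the high byte comes first in memory.
The bytes are already most-significant first: 0xB4C7B1.
Top bit is set, so as a signed 24-bit value this is 0xB4C7B1 − 2^24 = -4929615.

-4929615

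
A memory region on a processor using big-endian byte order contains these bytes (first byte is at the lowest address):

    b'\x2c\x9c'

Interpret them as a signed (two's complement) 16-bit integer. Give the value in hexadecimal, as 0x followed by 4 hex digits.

0x2C9C

Big-endian: lowest address holds the most-significant byte.
The bytes are already most-significant first: 0x2C9C.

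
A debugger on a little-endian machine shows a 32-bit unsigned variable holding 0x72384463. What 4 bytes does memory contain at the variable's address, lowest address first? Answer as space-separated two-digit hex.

Split into bytes (most-significant first): 72 38 44 63.
In little-endian order the low byte comes first in memory.
So at ascending addresses the bytes are 63 44 38 72.

63 44 38 72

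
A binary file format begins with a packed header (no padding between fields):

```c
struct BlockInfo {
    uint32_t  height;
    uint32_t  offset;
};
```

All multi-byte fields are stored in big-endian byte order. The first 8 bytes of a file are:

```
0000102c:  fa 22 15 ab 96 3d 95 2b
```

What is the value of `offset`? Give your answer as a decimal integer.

`offset` follows `height` (4 bytes), so it starts at byte offset 4 and occupies 4 bytes.
Bytes at offsets 4..7: 96 3D 95 2B.
Big-endian: lowest address holds the most-significant byte.
The bytes are already most-significant first: 0x963D952B.
0x963D952B = 2520618283.

2520618283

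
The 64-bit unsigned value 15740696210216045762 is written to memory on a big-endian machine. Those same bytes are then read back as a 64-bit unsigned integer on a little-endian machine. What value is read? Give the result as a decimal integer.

15740696210216045762 in 64-bit hexadecimal is 0xDA722FCE2F43CCC2.
Stored big-endian, the bytes at ascending addresses are DA 72 2F CE 2F 43 CC C2.
Read back as little-endian, the first byte is least significant, giving 0xC2CC432FCE2F72DA.
0xC2CC432FCE2F72DA = 14036668011208733402.

14036668011208733402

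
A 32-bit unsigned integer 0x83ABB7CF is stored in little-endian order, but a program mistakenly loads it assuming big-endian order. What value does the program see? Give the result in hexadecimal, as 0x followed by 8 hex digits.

Stored little-endian, the bytes at ascending addresses are CF B7 AB 83.
Read back as big-endian, the last byte is least significant, giving 0xCFB7AB83.

0xCFB7AB83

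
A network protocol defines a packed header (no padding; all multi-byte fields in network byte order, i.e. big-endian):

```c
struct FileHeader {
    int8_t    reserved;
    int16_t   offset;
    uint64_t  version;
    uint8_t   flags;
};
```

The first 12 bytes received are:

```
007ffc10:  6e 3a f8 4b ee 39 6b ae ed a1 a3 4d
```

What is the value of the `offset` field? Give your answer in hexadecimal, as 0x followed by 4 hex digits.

0x3AF8

`offset` follows `reserved` (1 byte), so it starts at byte offset 1 and occupies 2 bytes.
Bytes at offsets 1..2: 3A F8.
Big-endian: lowest address holds the most-significant byte.
The bytes are already most-significant first: 0x3AF8.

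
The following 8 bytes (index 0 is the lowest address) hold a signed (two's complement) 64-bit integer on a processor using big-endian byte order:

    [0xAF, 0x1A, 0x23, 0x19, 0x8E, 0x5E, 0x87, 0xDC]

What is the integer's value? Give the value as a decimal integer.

Big-endian: lowest address holds the most-significant byte.
The bytes are already most-significant first: 0xAF1A23198E5E87DC.
Top bit is set, so as a signed 64-bit value this is 0xAF1A23198E5E87DC − 2^64 = -5829308175007971364.

-5829308175007971364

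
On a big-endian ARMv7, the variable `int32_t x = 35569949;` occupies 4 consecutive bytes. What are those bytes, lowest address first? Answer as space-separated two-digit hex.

02 1E C1 1D

35569949 in hexadecimal, padded to 32 bits, is 0x021EC11D.
Split into bytes (most-significant first): 02 1E C1 1D.
Big-endian: lowest address holds the most-significant byte.
So the memory order matches the most-significant-first order: 02 1E C1 1D.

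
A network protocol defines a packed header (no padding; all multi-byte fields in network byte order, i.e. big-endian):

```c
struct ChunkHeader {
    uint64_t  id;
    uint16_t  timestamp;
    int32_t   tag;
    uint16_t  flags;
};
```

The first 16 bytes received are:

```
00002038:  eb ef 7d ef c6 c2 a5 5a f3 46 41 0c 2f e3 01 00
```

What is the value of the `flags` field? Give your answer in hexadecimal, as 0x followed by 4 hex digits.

`flags` follows `id` (8 B), `timestamp` (2 B), `tag` (4 B), so it starts at offset 8 + 2 + 4 = 14 and occupies 2 bytes.
Bytes at offsets 14..15: 01 00.
In big-endian order the high byte comes first in memory.
The bytes are already most-significant first: 0x0100.

0x0100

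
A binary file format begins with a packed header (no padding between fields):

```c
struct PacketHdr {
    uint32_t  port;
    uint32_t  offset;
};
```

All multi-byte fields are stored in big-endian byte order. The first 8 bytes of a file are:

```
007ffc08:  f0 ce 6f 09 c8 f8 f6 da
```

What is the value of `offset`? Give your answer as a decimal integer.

`offset` follows `port` (4 bytes), so it starts at byte offset 4 and occupies 4 bytes.
Bytes at offsets 4..7: C8 F8 F6 DA.
In big-endian order the high byte comes first in memory.
The bytes are already most-significant first: 0xC8F8F6DA.
0xC8F8F6DA = 3371759322.

3371759322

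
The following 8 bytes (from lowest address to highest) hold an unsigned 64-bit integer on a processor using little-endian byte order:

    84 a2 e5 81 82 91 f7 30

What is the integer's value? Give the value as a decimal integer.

Little-endian: lowest address holds the least-significant byte.
Reassemble most-significant byte first: 30 F7 91 82 81 E5 A2 84 → 0x30F7918281E5A284.
0x30F7918281E5A284 = 3528448822779159172.

3528448822779159172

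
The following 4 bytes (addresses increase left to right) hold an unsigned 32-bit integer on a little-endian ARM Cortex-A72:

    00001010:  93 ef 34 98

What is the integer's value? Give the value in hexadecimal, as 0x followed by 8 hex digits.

Little-endian stores the least-significant byte at the lowest address.
Reassemble most-significant byte first: 98 34 EF 93 → 0x9834EF93.

0x9834EF93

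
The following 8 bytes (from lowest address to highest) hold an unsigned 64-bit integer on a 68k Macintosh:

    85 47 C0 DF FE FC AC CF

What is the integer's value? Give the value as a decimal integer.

9603856798679084239

Big-endian stores the most-significant byte at the lowest address.
The bytes are already most-significant first: 0x8547C0DFFEFCACCF.
0x8547C0DFFEFCACCF = 9603856798679084239.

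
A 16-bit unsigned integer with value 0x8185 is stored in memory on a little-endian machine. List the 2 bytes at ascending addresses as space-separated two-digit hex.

85 81

Split into bytes (most-significant first): 81 85.
Little-endian: lowest address holds the least-significant byte.
So at ascending addresses the bytes are 85 81.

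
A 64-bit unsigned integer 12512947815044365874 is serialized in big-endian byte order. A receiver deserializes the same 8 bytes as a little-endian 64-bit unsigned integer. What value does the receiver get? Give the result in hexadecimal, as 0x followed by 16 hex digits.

12512947815044365874 in 64-bit hexadecimal is 0xADA6EBBDC8B83E32.
Stored big-endian, the bytes at ascending addresses are AD A6 EB BD C8 B8 3E 32.
Read back as little-endian, the first byte is least significant, giving 0x323EB8C8BDEBA6AD.

0x323EB8C8BDEBA6AD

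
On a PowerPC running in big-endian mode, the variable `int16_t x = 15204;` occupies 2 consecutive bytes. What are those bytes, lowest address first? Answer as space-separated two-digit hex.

3B 64

15204 in hexadecimal, padded to 16 bits, is 0x3B64.
Split into bytes (most-significant first): 3B 64.
Big-endian: lowest address holds the most-significant byte.
So the memory order matches the most-significant-first order: 3B 64.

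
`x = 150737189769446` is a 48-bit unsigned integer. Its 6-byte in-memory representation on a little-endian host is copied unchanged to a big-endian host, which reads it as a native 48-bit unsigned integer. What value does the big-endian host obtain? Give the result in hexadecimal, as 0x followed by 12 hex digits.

0xE690A63C1889

150737189769446 in 48-bit hexadecimal is 0x89183CA690E6.
Stored little-endian, the bytes at ascending addresses are E6 90 A6 3C 18 89.
Read back as big-endian, the last byte is least significant, giving 0xE690A63C1889.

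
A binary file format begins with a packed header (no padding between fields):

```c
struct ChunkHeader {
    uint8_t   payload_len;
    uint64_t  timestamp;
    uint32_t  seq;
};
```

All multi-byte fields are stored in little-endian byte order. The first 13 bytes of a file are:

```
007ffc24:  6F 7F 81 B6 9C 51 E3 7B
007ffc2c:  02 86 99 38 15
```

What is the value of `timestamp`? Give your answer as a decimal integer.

178986549872329087

`timestamp` follows `payload_len` (1 byte), so it starts at byte offset 1 and occupies 8 bytes.
Bytes at offsets 1..8: 7F 81 B6 9C 51 E3 7B 02.
In little-endian order the low byte comes first in memory.
Reassemble most-significant byte first: 02 7B E3 51 9C B6 81 7F → 0x027BE3519CB6817F.
0x027BE3519CB6817F = 178986549872329087.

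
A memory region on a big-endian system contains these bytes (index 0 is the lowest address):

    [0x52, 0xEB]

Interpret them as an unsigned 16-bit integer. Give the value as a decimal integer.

Big-endian stores the most-significant byte at the lowest address.
The bytes are already most-significant first: 0x52EB.
0x52EB = 21227.

21227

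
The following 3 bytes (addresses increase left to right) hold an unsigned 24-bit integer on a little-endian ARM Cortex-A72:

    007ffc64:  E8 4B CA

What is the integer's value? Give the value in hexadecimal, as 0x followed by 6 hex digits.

Little-endian: lowest address holds the least-significant byte.
Reassemble most-significant byte first: CA 4B E8 → 0xCA4BE8.

0xCA4BE8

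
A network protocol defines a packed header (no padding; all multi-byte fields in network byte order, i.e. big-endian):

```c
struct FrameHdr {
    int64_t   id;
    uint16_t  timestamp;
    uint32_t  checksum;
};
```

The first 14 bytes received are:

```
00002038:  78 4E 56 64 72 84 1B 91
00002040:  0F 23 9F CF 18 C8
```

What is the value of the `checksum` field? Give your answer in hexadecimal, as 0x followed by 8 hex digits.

0x9FCF18C8

`checksum` follows `id` (8 B), `timestamp` (2 B), so it starts at offset 8 + 2 = 10 and occupies 4 bytes.
Bytes at offsets 10..13: 9F CF 18 C8.
Big-endian stores the most-significant byte at the lowest address.
The bytes are already most-significant first: 0x9FCF18C8.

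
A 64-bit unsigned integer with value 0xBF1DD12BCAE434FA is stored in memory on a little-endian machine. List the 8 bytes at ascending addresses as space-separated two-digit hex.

Split into bytes (most-significant first): BF 1D D1 2B CA E4 34 FA.
Little-endian: lowest address holds the least-significant byte.
So at ascending addresses the bytes are FA 34 E4 CA 2B D1 1D BF.

FA 34 E4 CA 2B D1 1D BF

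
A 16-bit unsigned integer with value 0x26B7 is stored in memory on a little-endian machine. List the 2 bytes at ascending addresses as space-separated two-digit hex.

B7 26

Split into bytes (most-significant first): 26 B7.
Little-endian: lowest address holds the least-significant byte.
So at ascending addresses the bytes are B7 26.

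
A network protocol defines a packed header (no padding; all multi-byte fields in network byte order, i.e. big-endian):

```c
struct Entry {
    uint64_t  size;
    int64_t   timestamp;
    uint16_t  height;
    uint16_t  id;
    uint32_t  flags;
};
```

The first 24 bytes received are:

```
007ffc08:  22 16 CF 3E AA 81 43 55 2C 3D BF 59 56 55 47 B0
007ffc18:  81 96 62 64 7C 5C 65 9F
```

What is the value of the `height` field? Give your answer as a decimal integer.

33174

`height` follows `size` (8 B), `timestamp` (8 B), so it starts at offset 8 + 8 = 16 and occupies 2 bytes.
Bytes at offsets 16..17: 81 96.
Big-endian stores the most-significant byte at the lowest address.
The bytes are already most-significant first: 0x8196.
0x8196 = 33174.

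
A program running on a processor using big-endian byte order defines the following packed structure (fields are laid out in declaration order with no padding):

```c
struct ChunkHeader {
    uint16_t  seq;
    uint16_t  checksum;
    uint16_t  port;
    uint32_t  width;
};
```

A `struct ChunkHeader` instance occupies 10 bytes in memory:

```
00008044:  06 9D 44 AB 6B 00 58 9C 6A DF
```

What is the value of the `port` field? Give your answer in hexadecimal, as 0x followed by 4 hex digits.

0x6B00

`port` follows `seq` (2 B), `checksum` (2 B), so it starts at offset 2 + 2 = 4 and occupies 2 bytes.
Bytes at offsets 4..5: 6B 00.
Big-endian stores the most-significant byte at the lowest address.
The bytes are already most-significant first: 0x6B00.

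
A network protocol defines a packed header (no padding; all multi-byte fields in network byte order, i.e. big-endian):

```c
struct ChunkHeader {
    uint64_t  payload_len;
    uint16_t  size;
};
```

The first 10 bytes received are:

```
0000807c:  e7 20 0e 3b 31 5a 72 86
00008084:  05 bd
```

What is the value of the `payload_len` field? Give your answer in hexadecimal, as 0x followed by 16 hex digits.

`payload_len` is the first field, at byte offset 0, occupying 8 bytes.
Bytes at offsets 0..7: E7 20 0E 3B 31 5A 72 86.
Big-endian stores the most-significant byte at the lowest address.
The bytes are already most-significant first: 0xE7200E3B315A7286.

0xE7200E3B315A7286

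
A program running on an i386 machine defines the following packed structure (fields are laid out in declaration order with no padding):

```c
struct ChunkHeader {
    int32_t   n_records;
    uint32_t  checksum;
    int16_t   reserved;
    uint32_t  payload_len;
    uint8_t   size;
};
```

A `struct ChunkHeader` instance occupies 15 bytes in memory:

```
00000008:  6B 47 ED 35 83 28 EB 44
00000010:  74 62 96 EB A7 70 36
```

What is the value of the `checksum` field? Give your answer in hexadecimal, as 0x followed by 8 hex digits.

`checksum` follows `n_records` (4 bytes), so it starts at byte offset 4 and occupies 4 bytes.
Bytes at offsets 4..7: 83 28 EB 44.
Little-endian stores the least-significant byte at the lowest address.
Reassemble most-significant byte first: 44 EB 28 83 → 0x44EB2883.

0x44EB2883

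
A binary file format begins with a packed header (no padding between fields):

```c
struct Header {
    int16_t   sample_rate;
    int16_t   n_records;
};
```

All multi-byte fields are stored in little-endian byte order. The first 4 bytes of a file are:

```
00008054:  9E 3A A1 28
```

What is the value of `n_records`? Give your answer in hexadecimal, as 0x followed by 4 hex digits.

0x28A1

`n_records` follows `sample_rate` (2 bytes), so it starts at byte offset 2 and occupies 2 bytes.
Bytes at offsets 2..3: A1 28.
Little-endian stores the least-significant byte at the lowest address.
Reassemble most-significant byte first: 28 A1 → 0x28A1.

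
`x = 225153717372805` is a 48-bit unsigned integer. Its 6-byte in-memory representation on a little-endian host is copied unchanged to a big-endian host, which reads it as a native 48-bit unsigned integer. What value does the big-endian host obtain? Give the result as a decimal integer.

146266599179980

225153717372805 in 48-bit hexadecimal is 0xCCC6AF580785.
Stored little-endian, the bytes at ascending addresses are 85 07 58 AF C6 CC.
Read back as big-endian, the last byte is least significant, giving 0x850758AFC6CC.
0x850758AFC6CC = 146266599179980.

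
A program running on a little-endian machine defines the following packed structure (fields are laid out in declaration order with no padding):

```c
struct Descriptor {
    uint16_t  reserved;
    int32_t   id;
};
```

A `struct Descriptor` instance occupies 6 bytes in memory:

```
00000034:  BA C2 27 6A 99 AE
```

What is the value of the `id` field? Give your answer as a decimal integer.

-1365677529

`id` follows `reserved` (2 bytes), so it starts at byte offset 2 and occupies 4 bytes.
Bytes at offsets 2..5: 27 6A 99 AE.
Little-endian stores the least-significant byte at the lowest address.
Reassemble most-significant byte first: AE 99 6A 27 → 0xAE996A27.
Top bit is set, so as a signed 32-bit value this is 0xAE996A27 − 2^32 = -1365677529.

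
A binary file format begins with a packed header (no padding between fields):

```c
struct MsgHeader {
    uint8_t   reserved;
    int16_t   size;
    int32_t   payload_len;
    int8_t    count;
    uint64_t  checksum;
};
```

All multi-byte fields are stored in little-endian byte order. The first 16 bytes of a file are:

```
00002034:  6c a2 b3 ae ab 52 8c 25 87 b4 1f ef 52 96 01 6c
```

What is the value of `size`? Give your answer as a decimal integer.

`size` follows `reserved` (1 byte), so it starts at byte offset 1 and occupies 2 bytes.
Bytes at offsets 1..2: A2 B3.
In little-endian order the low byte comes first in memory.
Reassemble most-significant byte first: B3 A2 → 0xB3A2.
Top bit is set, so as a signed 16-bit value this is 0xB3A2 − 2^16 = -19550.

-19550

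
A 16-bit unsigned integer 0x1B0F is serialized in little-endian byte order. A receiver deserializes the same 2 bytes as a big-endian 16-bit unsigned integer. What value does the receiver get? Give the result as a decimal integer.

3867

Stored little-endian, the bytes at ascending addresses are 0F 1B.
Read back as big-endian, the last byte is least significant, giving 0x0F1B.
0x0F1B = 3867.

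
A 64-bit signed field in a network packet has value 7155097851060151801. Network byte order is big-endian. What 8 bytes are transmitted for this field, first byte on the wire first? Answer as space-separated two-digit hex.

63 4C 03 96 11 99 E5 F9

7155097851060151801 in hexadecimal, padded to 64 bits, is 0x634C03961199E5F9.
Split into bytes (most-significant first): 63 4C 03 96 11 99 E5 F9.
Big-endian stores the most-significant byte at the lowest address.
So the memory order matches the most-significant-first order: 63 4C 03 96 11 99 E5 F9.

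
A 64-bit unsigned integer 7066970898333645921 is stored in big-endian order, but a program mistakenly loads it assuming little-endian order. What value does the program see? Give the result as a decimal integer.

7066970898333645921 in 64-bit hexadecimal is 0x6212EC96F1333C61.
Stored big-endian, the bytes at ascending addresses are 62 12 EC 96 F1 33 3C 61.
Read back as little-endian, the first byte is least significant, giving 0x613C33F196EC1262.
0x613C33F196EC1262 = 7006532232993837666.

7006532232993837666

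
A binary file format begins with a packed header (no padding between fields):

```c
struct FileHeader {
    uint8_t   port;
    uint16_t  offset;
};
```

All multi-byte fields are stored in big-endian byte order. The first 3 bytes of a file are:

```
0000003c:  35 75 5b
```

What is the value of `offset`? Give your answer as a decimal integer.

30043

`offset` follows `port` (1 byte), so it starts at byte offset 1 and occupies 2 bytes.
Bytes at offsets 1..2: 75 5B.
Big-endian stores the most-significant byte at the lowest address.
The bytes are already most-significant first: 0x755B.
0x755B = 30043.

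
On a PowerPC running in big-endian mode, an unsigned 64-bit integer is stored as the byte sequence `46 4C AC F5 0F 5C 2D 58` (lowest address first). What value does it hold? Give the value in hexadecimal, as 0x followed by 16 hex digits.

0x464CACF50F5C2D58

In big-endian order the high byte comes first in memory.
The bytes are already most-significant first: 0x464CACF50F5C2D58.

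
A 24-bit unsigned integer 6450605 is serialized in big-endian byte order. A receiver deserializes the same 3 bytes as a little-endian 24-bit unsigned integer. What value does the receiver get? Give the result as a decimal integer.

11365730

6450605 in 24-bit hexadecimal is 0x626DAD.
Stored big-endian, the bytes at ascending addresses are 62 6D AD.
Read back as little-endian, the first byte is least significant, giving 0xAD6D62.
0xAD6D62 = 11365730.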